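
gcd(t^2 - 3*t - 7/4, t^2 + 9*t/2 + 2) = t + 1/2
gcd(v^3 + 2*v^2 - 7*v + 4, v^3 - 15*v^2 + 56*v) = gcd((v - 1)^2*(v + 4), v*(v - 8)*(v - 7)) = 1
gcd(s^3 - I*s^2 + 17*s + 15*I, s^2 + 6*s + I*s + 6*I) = s + I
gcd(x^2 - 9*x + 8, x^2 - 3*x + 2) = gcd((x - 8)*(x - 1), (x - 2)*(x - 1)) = x - 1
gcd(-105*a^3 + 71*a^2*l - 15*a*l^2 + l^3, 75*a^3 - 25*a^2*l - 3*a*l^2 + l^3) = 15*a^2 - 8*a*l + l^2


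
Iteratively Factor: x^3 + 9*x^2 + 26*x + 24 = (x + 4)*(x^2 + 5*x + 6) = (x + 3)*(x + 4)*(x + 2)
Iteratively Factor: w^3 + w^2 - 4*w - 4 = (w - 2)*(w^2 + 3*w + 2) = (w - 2)*(w + 2)*(w + 1)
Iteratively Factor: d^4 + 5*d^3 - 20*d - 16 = (d - 2)*(d^3 + 7*d^2 + 14*d + 8) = (d - 2)*(d + 4)*(d^2 + 3*d + 2) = (d - 2)*(d + 1)*(d + 4)*(d + 2)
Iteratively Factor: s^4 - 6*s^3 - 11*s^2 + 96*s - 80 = (s + 4)*(s^3 - 10*s^2 + 29*s - 20) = (s - 5)*(s + 4)*(s^2 - 5*s + 4) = (s - 5)*(s - 1)*(s + 4)*(s - 4)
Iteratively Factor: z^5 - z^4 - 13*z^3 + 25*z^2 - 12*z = (z + 4)*(z^4 - 5*z^3 + 7*z^2 - 3*z) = (z - 1)*(z + 4)*(z^3 - 4*z^2 + 3*z) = (z - 1)^2*(z + 4)*(z^2 - 3*z) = (z - 3)*(z - 1)^2*(z + 4)*(z)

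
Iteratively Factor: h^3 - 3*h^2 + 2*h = (h)*(h^2 - 3*h + 2) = h*(h - 1)*(h - 2)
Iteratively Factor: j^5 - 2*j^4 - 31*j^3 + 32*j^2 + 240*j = (j - 5)*(j^4 + 3*j^3 - 16*j^2 - 48*j) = j*(j - 5)*(j^3 + 3*j^2 - 16*j - 48) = j*(j - 5)*(j + 4)*(j^2 - j - 12) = j*(j - 5)*(j + 3)*(j + 4)*(j - 4)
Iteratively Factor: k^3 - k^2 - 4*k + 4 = (k + 2)*(k^2 - 3*k + 2) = (k - 2)*(k + 2)*(k - 1)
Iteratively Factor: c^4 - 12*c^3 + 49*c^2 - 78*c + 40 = (c - 5)*(c^3 - 7*c^2 + 14*c - 8) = (c - 5)*(c - 4)*(c^2 - 3*c + 2) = (c - 5)*(c - 4)*(c - 2)*(c - 1)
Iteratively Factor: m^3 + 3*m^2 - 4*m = (m + 4)*(m^2 - m) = m*(m + 4)*(m - 1)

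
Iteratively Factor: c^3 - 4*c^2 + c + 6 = (c - 3)*(c^2 - c - 2) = (c - 3)*(c + 1)*(c - 2)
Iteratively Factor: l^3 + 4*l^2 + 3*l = (l + 3)*(l^2 + l) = (l + 1)*(l + 3)*(l)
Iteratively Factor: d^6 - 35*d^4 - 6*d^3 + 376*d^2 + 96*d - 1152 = (d - 2)*(d^5 + 2*d^4 - 31*d^3 - 68*d^2 + 240*d + 576) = (d - 4)*(d - 2)*(d^4 + 6*d^3 - 7*d^2 - 96*d - 144) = (d - 4)*(d - 2)*(d + 3)*(d^3 + 3*d^2 - 16*d - 48) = (d - 4)^2*(d - 2)*(d + 3)*(d^2 + 7*d + 12) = (d - 4)^2*(d - 2)*(d + 3)*(d + 4)*(d + 3)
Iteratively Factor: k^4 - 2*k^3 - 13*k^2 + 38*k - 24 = (k - 3)*(k^3 + k^2 - 10*k + 8) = (k - 3)*(k + 4)*(k^2 - 3*k + 2) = (k - 3)*(k - 2)*(k + 4)*(k - 1)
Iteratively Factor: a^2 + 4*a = (a)*(a + 4)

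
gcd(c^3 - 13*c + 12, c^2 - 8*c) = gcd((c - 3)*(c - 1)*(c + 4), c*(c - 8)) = 1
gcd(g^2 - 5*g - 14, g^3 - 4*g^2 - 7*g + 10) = g + 2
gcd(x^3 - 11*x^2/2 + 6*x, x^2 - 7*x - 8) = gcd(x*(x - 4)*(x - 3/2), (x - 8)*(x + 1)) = 1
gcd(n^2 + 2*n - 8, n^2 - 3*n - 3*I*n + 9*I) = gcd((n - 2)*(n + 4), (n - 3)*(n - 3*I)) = 1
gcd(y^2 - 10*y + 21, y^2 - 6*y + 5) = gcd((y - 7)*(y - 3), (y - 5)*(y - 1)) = 1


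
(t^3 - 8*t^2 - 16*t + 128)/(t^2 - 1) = (t^3 - 8*t^2 - 16*t + 128)/(t^2 - 1)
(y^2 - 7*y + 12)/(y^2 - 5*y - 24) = (-y^2 + 7*y - 12)/(-y^2 + 5*y + 24)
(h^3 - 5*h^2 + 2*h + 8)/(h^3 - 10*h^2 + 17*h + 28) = (h - 2)/(h - 7)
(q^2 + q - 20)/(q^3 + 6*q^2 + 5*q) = (q - 4)/(q*(q + 1))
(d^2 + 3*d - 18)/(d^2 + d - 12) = (d + 6)/(d + 4)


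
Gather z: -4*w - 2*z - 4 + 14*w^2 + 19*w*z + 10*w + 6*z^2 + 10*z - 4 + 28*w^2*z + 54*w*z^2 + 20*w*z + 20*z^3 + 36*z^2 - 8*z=14*w^2 + 6*w + 20*z^3 + z^2*(54*w + 42) + z*(28*w^2 + 39*w) - 8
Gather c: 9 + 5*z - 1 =5*z + 8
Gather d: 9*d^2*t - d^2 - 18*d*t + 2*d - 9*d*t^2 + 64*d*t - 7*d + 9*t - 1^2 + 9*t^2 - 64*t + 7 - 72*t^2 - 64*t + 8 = d^2*(9*t - 1) + d*(-9*t^2 + 46*t - 5) - 63*t^2 - 119*t + 14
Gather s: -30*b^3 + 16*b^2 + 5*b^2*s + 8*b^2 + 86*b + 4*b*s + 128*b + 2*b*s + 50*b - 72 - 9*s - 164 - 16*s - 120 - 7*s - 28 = -30*b^3 + 24*b^2 + 264*b + s*(5*b^2 + 6*b - 32) - 384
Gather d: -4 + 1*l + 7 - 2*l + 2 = 5 - l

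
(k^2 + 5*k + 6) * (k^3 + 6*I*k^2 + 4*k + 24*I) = k^5 + 5*k^4 + 6*I*k^4 + 10*k^3 + 30*I*k^3 + 20*k^2 + 60*I*k^2 + 24*k + 120*I*k + 144*I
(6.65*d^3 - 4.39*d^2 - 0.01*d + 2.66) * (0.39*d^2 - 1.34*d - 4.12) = 2.5935*d^5 - 10.6231*d^4 - 21.5193*d^3 + 19.1376*d^2 - 3.5232*d - 10.9592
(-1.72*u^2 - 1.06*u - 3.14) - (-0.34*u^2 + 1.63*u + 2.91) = -1.38*u^2 - 2.69*u - 6.05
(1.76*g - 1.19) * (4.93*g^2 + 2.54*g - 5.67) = 8.6768*g^3 - 1.3963*g^2 - 13.0018*g + 6.7473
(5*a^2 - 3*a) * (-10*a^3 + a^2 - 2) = -50*a^5 + 35*a^4 - 3*a^3 - 10*a^2 + 6*a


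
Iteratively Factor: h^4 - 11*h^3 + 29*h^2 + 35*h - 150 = (h - 5)*(h^3 - 6*h^2 - h + 30) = (h - 5)*(h - 3)*(h^2 - 3*h - 10) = (h - 5)^2*(h - 3)*(h + 2)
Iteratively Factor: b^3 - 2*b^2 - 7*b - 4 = (b - 4)*(b^2 + 2*b + 1) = (b - 4)*(b + 1)*(b + 1)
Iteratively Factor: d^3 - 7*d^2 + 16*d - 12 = (d - 2)*(d^2 - 5*d + 6) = (d - 2)^2*(d - 3)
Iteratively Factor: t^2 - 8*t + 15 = (t - 5)*(t - 3)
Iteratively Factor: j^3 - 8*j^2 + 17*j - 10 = (j - 1)*(j^2 - 7*j + 10) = (j - 5)*(j - 1)*(j - 2)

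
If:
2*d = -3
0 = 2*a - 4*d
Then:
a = -3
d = -3/2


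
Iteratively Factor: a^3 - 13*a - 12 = (a + 3)*(a^2 - 3*a - 4) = (a + 1)*(a + 3)*(a - 4)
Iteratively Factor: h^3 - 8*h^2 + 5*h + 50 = (h - 5)*(h^2 - 3*h - 10) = (h - 5)*(h + 2)*(h - 5)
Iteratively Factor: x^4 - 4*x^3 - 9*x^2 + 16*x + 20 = (x - 2)*(x^3 - 2*x^2 - 13*x - 10) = (x - 2)*(x + 1)*(x^2 - 3*x - 10) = (x - 5)*(x - 2)*(x + 1)*(x + 2)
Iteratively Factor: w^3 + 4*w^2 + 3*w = (w)*(w^2 + 4*w + 3) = w*(w + 1)*(w + 3)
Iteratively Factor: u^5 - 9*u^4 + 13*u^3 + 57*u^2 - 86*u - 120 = (u + 1)*(u^4 - 10*u^3 + 23*u^2 + 34*u - 120) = (u - 3)*(u + 1)*(u^3 - 7*u^2 + 2*u + 40) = (u - 5)*(u - 3)*(u + 1)*(u^2 - 2*u - 8) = (u - 5)*(u - 4)*(u - 3)*(u + 1)*(u + 2)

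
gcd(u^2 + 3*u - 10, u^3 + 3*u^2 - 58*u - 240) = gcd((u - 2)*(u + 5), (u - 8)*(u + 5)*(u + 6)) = u + 5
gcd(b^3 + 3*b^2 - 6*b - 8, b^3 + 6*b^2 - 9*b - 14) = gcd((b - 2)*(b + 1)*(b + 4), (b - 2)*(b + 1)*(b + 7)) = b^2 - b - 2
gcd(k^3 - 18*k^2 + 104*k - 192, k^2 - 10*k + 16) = k - 8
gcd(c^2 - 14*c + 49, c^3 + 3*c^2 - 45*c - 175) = c - 7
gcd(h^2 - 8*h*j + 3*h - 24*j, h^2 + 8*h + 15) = h + 3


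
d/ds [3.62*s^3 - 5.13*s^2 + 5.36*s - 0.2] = 10.86*s^2 - 10.26*s + 5.36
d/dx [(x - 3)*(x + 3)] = 2*x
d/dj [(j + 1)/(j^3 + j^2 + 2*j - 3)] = (j^3 + j^2 + 2*j - (j + 1)*(3*j^2 + 2*j + 2) - 3)/(j^3 + j^2 + 2*j - 3)^2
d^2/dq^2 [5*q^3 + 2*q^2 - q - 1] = 30*q + 4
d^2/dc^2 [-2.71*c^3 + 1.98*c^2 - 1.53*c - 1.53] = 3.96 - 16.26*c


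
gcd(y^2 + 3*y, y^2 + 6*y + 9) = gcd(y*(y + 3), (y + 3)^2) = y + 3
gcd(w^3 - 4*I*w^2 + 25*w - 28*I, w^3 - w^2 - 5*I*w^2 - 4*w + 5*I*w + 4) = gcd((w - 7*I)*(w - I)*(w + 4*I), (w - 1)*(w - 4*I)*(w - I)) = w - I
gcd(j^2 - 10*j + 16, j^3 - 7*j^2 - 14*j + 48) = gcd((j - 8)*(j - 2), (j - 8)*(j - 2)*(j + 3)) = j^2 - 10*j + 16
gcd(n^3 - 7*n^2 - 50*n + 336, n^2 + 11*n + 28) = n + 7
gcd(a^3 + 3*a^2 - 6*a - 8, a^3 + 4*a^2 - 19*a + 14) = a - 2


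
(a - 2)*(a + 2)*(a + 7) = a^3 + 7*a^2 - 4*a - 28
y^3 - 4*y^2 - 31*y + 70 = (y - 7)*(y - 2)*(y + 5)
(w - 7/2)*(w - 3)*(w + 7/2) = w^3 - 3*w^2 - 49*w/4 + 147/4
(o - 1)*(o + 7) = o^2 + 6*o - 7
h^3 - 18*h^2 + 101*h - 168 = (h - 8)*(h - 7)*(h - 3)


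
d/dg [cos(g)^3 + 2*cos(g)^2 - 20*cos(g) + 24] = (-3*cos(g)^2 - 4*cos(g) + 20)*sin(g)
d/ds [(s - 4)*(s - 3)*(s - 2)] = 3*s^2 - 18*s + 26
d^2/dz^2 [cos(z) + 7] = -cos(z)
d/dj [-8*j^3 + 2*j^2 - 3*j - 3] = -24*j^2 + 4*j - 3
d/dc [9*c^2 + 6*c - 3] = 18*c + 6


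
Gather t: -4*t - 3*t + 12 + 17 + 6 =35 - 7*t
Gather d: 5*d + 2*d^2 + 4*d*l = 2*d^2 + d*(4*l + 5)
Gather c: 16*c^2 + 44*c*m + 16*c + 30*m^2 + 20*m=16*c^2 + c*(44*m + 16) + 30*m^2 + 20*m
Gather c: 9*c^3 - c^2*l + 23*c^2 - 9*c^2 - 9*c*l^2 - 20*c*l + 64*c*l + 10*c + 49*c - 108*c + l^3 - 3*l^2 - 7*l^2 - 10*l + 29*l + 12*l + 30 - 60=9*c^3 + c^2*(14 - l) + c*(-9*l^2 + 44*l - 49) + l^3 - 10*l^2 + 31*l - 30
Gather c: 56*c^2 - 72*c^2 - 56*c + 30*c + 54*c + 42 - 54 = -16*c^2 + 28*c - 12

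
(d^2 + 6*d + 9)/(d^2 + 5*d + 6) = (d + 3)/(d + 2)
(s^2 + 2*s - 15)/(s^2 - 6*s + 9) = (s + 5)/(s - 3)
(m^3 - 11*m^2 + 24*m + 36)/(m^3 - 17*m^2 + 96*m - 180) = (m + 1)/(m - 5)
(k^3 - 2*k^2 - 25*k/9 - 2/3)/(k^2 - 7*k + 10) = (9*k^3 - 18*k^2 - 25*k - 6)/(9*(k^2 - 7*k + 10))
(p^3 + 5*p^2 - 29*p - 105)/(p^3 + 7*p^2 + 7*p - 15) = (p^2 + 2*p - 35)/(p^2 + 4*p - 5)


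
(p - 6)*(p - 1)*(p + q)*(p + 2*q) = p^4 + 3*p^3*q - 7*p^3 + 2*p^2*q^2 - 21*p^2*q + 6*p^2 - 14*p*q^2 + 18*p*q + 12*q^2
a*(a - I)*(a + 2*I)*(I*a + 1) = I*a^4 + 3*I*a^2 + 2*a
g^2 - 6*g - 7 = (g - 7)*(g + 1)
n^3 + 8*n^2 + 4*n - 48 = (n - 2)*(n + 4)*(n + 6)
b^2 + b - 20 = (b - 4)*(b + 5)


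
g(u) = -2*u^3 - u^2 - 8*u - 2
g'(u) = -6*u^2 - 2*u - 8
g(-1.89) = 23.05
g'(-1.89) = -25.65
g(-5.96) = 433.58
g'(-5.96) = -209.21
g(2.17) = -44.51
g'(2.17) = -40.59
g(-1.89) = 23.05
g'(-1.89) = -25.65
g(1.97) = -36.93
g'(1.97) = -35.23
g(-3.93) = 135.39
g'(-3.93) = -92.81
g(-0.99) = 6.88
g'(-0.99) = -11.90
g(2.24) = -47.42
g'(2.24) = -42.59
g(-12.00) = 3406.00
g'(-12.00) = -848.00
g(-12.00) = 3406.00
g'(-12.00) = -848.00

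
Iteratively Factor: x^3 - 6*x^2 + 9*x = (x)*(x^2 - 6*x + 9) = x*(x - 3)*(x - 3)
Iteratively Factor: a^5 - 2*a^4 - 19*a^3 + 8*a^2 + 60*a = (a + 3)*(a^4 - 5*a^3 - 4*a^2 + 20*a) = (a + 2)*(a + 3)*(a^3 - 7*a^2 + 10*a) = (a - 5)*(a + 2)*(a + 3)*(a^2 - 2*a) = a*(a - 5)*(a + 2)*(a + 3)*(a - 2)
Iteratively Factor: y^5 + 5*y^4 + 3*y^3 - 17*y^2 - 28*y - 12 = (y + 2)*(y^4 + 3*y^3 - 3*y^2 - 11*y - 6) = (y + 2)*(y + 3)*(y^3 - 3*y - 2) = (y + 1)*(y + 2)*(y + 3)*(y^2 - y - 2) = (y - 2)*(y + 1)*(y + 2)*(y + 3)*(y + 1)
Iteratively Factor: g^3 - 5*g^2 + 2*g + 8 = (g + 1)*(g^2 - 6*g + 8) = (g - 4)*(g + 1)*(g - 2)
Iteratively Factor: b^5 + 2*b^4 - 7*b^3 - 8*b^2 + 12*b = (b - 2)*(b^4 + 4*b^3 + b^2 - 6*b) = b*(b - 2)*(b^3 + 4*b^2 + b - 6) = b*(b - 2)*(b + 2)*(b^2 + 2*b - 3) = b*(b - 2)*(b - 1)*(b + 2)*(b + 3)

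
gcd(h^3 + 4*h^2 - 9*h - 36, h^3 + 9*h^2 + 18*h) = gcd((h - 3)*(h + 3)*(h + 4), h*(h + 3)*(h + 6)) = h + 3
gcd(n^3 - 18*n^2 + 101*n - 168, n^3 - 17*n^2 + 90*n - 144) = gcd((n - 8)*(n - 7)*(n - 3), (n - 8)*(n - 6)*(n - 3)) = n^2 - 11*n + 24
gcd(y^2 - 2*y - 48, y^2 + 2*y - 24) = y + 6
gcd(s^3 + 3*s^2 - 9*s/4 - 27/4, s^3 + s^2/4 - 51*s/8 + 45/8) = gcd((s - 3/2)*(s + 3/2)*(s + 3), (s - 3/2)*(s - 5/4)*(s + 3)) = s^2 + 3*s/2 - 9/2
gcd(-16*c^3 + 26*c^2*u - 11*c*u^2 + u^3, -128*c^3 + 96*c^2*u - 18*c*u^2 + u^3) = 16*c^2 - 10*c*u + u^2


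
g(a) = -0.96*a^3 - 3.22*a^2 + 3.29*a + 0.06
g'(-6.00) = -61.75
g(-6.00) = 71.76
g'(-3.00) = -3.31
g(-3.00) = -12.87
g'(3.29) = -49.07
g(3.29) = -58.16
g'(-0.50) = 5.79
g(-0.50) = -2.27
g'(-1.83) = 5.43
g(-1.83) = -10.86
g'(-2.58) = 0.73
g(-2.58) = -13.38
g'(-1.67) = 6.01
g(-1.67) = -9.94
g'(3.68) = -59.41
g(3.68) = -79.28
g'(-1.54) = 6.38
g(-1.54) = -9.14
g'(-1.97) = 4.80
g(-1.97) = -11.58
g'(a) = -2.88*a^2 - 6.44*a + 3.29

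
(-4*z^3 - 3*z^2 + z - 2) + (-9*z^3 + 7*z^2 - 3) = -13*z^3 + 4*z^2 + z - 5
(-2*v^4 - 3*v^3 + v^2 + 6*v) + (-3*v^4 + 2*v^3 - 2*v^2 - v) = -5*v^4 - v^3 - v^2 + 5*v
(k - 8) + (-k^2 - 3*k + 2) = -k^2 - 2*k - 6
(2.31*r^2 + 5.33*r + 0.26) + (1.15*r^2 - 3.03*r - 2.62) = 3.46*r^2 + 2.3*r - 2.36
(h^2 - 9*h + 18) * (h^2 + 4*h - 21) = h^4 - 5*h^3 - 39*h^2 + 261*h - 378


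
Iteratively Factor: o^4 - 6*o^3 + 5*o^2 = (o)*(o^3 - 6*o^2 + 5*o) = o*(o - 1)*(o^2 - 5*o) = o*(o - 5)*(o - 1)*(o)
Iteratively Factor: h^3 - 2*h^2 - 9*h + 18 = (h + 3)*(h^2 - 5*h + 6) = (h - 3)*(h + 3)*(h - 2)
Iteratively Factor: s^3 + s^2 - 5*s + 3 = (s - 1)*(s^2 + 2*s - 3) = (s - 1)*(s + 3)*(s - 1)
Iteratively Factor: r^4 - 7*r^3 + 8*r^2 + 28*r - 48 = (r - 3)*(r^3 - 4*r^2 - 4*r + 16) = (r - 3)*(r + 2)*(r^2 - 6*r + 8) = (r - 4)*(r - 3)*(r + 2)*(r - 2)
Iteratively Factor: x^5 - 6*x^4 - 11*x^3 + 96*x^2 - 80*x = (x - 1)*(x^4 - 5*x^3 - 16*x^2 + 80*x) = (x - 1)*(x + 4)*(x^3 - 9*x^2 + 20*x) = x*(x - 1)*(x + 4)*(x^2 - 9*x + 20) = x*(x - 5)*(x - 1)*(x + 4)*(x - 4)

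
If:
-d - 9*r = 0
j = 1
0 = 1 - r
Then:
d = -9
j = 1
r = 1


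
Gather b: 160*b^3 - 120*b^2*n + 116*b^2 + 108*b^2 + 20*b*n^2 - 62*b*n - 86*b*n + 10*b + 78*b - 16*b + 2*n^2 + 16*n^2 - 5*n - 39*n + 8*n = 160*b^3 + b^2*(224 - 120*n) + b*(20*n^2 - 148*n + 72) + 18*n^2 - 36*n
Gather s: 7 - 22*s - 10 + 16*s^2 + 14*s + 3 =16*s^2 - 8*s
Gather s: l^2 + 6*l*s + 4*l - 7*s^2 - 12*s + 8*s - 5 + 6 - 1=l^2 + 4*l - 7*s^2 + s*(6*l - 4)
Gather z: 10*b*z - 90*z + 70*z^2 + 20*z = 70*z^2 + z*(10*b - 70)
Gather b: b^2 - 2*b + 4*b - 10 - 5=b^2 + 2*b - 15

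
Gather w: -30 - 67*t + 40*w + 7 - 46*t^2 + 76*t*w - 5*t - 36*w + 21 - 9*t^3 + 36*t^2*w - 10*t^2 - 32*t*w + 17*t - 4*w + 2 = -9*t^3 - 56*t^2 - 55*t + w*(36*t^2 + 44*t)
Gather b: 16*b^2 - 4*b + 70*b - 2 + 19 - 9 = 16*b^2 + 66*b + 8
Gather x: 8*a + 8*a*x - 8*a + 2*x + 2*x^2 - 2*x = 8*a*x + 2*x^2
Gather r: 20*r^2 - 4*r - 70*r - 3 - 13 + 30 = 20*r^2 - 74*r + 14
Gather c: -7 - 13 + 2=-18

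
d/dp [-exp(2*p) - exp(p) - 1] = (-2*exp(p) - 1)*exp(p)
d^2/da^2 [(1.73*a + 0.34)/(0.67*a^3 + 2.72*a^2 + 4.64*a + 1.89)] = (4.659582*a^5 + 20.748024*a^4 + 24.755872*a^3 - 4.85369999999998*a^2 - 30.198324*a - 19.198432)/(0.300763*a^9 + 3.663024*a^8 + 21.119472*a^7 + 73.404527*a^6 + 166.92624*a^5 + 252.884256*a^4 + 250.197137*a^3 + 151.221168*a^2 + 49.723632*a + 6.751269)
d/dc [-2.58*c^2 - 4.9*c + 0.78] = -5.16*c - 4.9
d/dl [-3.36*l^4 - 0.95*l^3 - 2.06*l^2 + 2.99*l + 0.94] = -13.44*l^3 - 2.85*l^2 - 4.12*l + 2.99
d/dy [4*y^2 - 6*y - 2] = 8*y - 6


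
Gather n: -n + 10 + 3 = 13 - n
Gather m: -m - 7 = -m - 7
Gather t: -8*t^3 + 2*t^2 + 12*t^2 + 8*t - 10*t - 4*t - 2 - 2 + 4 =-8*t^3 + 14*t^2 - 6*t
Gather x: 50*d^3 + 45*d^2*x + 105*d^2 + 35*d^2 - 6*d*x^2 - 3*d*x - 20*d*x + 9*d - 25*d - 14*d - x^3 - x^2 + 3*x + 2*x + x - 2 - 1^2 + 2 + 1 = 50*d^3 + 140*d^2 - 30*d - x^3 + x^2*(-6*d - 1) + x*(45*d^2 - 23*d + 6)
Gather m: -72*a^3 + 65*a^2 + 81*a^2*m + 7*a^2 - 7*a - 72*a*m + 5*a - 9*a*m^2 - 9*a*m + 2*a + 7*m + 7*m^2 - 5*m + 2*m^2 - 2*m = -72*a^3 + 72*a^2 + m^2*(9 - 9*a) + m*(81*a^2 - 81*a)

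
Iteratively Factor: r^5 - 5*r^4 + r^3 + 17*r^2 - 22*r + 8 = (r - 4)*(r^4 - r^3 - 3*r^2 + 5*r - 2) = (r - 4)*(r - 1)*(r^3 - 3*r + 2) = (r - 4)*(r - 1)^2*(r^2 + r - 2) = (r - 4)*(r - 1)^3*(r + 2)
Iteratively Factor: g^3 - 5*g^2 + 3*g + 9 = (g + 1)*(g^2 - 6*g + 9) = (g - 3)*(g + 1)*(g - 3)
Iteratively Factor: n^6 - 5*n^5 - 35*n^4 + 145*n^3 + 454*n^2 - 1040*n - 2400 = (n - 5)*(n^5 - 35*n^3 - 30*n^2 + 304*n + 480) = (n - 5)*(n + 3)*(n^4 - 3*n^3 - 26*n^2 + 48*n + 160) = (n - 5)*(n - 4)*(n + 3)*(n^3 + n^2 - 22*n - 40) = (n - 5)^2*(n - 4)*(n + 3)*(n^2 + 6*n + 8) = (n - 5)^2*(n - 4)*(n + 3)*(n + 4)*(n + 2)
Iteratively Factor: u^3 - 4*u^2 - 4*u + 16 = (u + 2)*(u^2 - 6*u + 8) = (u - 4)*(u + 2)*(u - 2)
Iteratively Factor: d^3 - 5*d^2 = (d - 5)*(d^2) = d*(d - 5)*(d)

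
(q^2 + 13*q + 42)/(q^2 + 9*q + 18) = (q + 7)/(q + 3)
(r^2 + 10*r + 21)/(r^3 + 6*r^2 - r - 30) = (r + 7)/(r^2 + 3*r - 10)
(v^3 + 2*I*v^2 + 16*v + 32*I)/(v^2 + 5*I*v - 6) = (v^2 + 16)/(v + 3*I)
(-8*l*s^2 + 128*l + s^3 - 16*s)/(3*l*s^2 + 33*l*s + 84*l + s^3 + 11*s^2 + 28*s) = (-8*l*s + 32*l + s^2 - 4*s)/(3*l*s + 21*l + s^2 + 7*s)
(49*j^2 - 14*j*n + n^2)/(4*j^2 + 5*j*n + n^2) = (49*j^2 - 14*j*n + n^2)/(4*j^2 + 5*j*n + n^2)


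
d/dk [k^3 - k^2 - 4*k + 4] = 3*k^2 - 2*k - 4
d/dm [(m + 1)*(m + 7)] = 2*m + 8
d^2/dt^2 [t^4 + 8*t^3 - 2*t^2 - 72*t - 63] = 12*t^2 + 48*t - 4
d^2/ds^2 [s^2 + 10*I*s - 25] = 2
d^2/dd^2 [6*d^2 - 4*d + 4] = 12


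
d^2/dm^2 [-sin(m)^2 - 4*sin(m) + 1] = 4*sin(m) - 2*cos(2*m)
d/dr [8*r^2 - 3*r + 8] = 16*r - 3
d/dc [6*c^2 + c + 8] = 12*c + 1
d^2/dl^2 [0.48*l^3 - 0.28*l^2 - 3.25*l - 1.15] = 2.88*l - 0.56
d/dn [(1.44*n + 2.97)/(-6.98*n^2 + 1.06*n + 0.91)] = (10.0512*n^2 + 41.4612*n - 1.8378)/(48.7204*n^4 - 14.7976*n^3 - 11.58*n^2 + 1.9292*n + 0.8281)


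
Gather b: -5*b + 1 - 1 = -5*b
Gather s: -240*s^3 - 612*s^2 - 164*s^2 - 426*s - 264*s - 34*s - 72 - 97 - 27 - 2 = -240*s^3 - 776*s^2 - 724*s - 198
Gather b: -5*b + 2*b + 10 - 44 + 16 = -3*b - 18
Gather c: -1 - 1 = -2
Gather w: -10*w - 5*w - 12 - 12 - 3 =-15*w - 27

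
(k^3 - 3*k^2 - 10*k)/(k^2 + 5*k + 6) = k*(k - 5)/(k + 3)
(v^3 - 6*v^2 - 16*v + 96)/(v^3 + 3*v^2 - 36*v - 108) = (v^2 - 16)/(v^2 + 9*v + 18)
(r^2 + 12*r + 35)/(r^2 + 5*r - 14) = (r + 5)/(r - 2)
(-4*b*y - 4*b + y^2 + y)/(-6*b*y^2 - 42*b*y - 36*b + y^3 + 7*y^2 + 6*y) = (-4*b + y)/(-6*b*y - 36*b + y^2 + 6*y)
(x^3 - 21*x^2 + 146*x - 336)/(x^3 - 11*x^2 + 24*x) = (x^2 - 13*x + 42)/(x*(x - 3))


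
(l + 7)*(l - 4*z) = l^2 - 4*l*z + 7*l - 28*z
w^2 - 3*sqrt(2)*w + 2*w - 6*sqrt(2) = (w + 2)*(w - 3*sqrt(2))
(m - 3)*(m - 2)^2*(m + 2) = m^4 - 5*m^3 + 2*m^2 + 20*m - 24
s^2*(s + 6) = s^3 + 6*s^2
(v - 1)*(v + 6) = v^2 + 5*v - 6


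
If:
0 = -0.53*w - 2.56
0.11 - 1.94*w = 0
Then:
No Solution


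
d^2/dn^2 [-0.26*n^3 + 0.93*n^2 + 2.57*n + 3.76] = 1.86 - 1.56*n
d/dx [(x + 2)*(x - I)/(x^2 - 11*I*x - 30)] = (-(x + 2)*(x - I)*(2*x - 11*I) + (-2*x - 2 + I)*(-x^2 + 11*I*x + 30))/(-x^2 + 11*I*x + 30)^2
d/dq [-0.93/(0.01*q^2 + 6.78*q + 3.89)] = (0.0186*q + 6.3054)/(0.01*q^2 + 6.78*q + 3.89)^2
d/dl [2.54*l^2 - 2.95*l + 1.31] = 5.08*l - 2.95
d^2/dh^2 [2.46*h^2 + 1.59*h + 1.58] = 4.92000000000000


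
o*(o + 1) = o^2 + o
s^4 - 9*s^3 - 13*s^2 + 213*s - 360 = (s - 8)*(s - 3)^2*(s + 5)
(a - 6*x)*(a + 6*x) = a^2 - 36*x^2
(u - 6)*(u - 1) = u^2 - 7*u + 6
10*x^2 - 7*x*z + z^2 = (-5*x + z)*(-2*x + z)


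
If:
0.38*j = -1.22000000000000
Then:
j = -3.21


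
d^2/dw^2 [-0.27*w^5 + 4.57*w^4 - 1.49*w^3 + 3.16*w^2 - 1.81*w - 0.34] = -5.4*w^3 + 54.84*w^2 - 8.94*w + 6.32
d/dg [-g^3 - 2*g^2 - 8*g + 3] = -3*g^2 - 4*g - 8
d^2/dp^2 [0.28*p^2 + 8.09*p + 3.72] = 0.560000000000000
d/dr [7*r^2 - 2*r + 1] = 14*r - 2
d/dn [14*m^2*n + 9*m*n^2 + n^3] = 14*m^2 + 18*m*n + 3*n^2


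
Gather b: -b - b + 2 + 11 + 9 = 22 - 2*b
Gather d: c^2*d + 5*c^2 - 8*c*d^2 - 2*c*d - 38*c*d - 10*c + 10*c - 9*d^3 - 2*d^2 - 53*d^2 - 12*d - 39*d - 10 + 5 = 5*c^2 - 9*d^3 + d^2*(-8*c - 55) + d*(c^2 - 40*c - 51) - 5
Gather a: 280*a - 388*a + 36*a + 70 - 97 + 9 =-72*a - 18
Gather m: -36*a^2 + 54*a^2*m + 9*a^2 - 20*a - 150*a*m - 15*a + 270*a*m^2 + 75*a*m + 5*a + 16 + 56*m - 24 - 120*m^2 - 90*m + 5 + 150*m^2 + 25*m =-27*a^2 - 30*a + m^2*(270*a + 30) + m*(54*a^2 - 75*a - 9) - 3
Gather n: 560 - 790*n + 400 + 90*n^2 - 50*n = 90*n^2 - 840*n + 960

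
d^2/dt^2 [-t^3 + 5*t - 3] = -6*t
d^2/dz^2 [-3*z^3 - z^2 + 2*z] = -18*z - 2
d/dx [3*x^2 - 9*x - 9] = 6*x - 9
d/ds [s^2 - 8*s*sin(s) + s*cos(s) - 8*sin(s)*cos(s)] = -s*sin(s) - 8*s*cos(s) + 2*s - 8*sin(s) + cos(s) - 8*cos(2*s)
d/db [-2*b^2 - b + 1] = -4*b - 1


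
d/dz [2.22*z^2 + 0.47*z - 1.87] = 4.44*z + 0.47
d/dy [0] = 0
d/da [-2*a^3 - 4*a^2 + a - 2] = -6*a^2 - 8*a + 1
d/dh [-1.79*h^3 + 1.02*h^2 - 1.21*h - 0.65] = -5.37*h^2 + 2.04*h - 1.21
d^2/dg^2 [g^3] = 6*g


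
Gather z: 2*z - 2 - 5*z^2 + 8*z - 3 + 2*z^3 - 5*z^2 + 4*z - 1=2*z^3 - 10*z^2 + 14*z - 6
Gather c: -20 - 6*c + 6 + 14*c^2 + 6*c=14*c^2 - 14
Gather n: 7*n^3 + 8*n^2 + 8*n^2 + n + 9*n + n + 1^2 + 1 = 7*n^3 + 16*n^2 + 11*n + 2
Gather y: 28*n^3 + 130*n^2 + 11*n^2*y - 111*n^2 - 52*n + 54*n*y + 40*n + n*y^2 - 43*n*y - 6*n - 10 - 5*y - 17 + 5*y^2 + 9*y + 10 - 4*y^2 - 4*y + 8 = 28*n^3 + 19*n^2 - 18*n + y^2*(n + 1) + y*(11*n^2 + 11*n) - 9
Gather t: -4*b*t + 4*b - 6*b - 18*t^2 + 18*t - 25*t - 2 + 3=-2*b - 18*t^2 + t*(-4*b - 7) + 1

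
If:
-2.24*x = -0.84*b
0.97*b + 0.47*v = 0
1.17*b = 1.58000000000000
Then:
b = 1.35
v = -2.79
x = 0.51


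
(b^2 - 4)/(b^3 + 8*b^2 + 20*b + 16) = (b - 2)/(b^2 + 6*b + 8)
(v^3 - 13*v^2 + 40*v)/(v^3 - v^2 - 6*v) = (-v^2 + 13*v - 40)/(-v^2 + v + 6)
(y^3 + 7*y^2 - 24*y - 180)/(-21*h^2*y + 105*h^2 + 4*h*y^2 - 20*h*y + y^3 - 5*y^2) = (y^2 + 12*y + 36)/(-21*h^2 + 4*h*y + y^2)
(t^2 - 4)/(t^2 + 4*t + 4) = (t - 2)/(t + 2)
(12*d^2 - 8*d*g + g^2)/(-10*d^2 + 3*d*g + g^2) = (-6*d + g)/(5*d + g)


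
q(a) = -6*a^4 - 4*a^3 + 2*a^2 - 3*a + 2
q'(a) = -24*a^3 - 12*a^2 + 4*a - 3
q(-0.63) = 4.74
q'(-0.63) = -4.28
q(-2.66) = -200.97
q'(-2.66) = 353.16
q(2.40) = -248.04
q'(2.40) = -394.30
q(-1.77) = -23.13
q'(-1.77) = 85.41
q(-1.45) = -3.77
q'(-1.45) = 39.14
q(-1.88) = -33.66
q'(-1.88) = 106.54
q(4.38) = -2517.13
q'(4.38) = -2232.36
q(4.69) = -3283.70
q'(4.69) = -2724.07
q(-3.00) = -349.00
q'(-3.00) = 525.00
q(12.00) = -131074.00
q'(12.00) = -43155.00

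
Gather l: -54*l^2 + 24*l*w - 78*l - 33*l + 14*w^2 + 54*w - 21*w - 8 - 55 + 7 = -54*l^2 + l*(24*w - 111) + 14*w^2 + 33*w - 56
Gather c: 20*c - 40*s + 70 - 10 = 20*c - 40*s + 60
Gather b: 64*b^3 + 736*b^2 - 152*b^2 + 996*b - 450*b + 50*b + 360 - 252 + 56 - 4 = 64*b^3 + 584*b^2 + 596*b + 160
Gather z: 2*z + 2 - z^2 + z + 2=-z^2 + 3*z + 4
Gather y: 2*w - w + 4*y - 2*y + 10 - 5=w + 2*y + 5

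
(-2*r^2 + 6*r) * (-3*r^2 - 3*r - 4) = 6*r^4 - 12*r^3 - 10*r^2 - 24*r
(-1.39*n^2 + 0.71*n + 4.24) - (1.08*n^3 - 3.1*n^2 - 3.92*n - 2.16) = -1.08*n^3 + 1.71*n^2 + 4.63*n + 6.4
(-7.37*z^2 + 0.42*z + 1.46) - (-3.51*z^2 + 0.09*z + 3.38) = -3.86*z^2 + 0.33*z - 1.92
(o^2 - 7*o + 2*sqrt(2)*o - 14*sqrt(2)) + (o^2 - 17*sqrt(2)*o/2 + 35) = 2*o^2 - 13*sqrt(2)*o/2 - 7*o - 14*sqrt(2) + 35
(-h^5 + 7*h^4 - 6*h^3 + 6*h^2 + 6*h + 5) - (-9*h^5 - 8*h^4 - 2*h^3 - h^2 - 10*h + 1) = 8*h^5 + 15*h^4 - 4*h^3 + 7*h^2 + 16*h + 4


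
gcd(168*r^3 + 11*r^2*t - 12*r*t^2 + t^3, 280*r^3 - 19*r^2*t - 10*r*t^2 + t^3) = 56*r^2 - 15*r*t + t^2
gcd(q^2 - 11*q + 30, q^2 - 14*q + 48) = q - 6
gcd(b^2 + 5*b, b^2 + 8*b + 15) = b + 5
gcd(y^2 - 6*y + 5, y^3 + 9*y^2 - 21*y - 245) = y - 5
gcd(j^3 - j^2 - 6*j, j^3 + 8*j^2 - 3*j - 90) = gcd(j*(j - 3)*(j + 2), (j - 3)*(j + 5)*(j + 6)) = j - 3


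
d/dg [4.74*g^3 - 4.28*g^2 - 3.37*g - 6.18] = 14.22*g^2 - 8.56*g - 3.37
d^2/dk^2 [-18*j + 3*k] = 0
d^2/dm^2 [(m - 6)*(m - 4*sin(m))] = 2*(2*m - 12)*sin(m) - 8*cos(m) + 2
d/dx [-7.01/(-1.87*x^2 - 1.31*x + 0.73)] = (-26.2174*x - 9.1831)/(1.87*x^2 + 1.31*x - 0.73)^2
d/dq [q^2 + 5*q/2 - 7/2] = 2*q + 5/2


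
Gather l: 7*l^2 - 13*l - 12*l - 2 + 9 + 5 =7*l^2 - 25*l + 12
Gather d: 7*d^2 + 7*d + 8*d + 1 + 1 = 7*d^2 + 15*d + 2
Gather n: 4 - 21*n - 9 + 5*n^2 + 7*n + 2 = 5*n^2 - 14*n - 3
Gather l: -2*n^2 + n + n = -2*n^2 + 2*n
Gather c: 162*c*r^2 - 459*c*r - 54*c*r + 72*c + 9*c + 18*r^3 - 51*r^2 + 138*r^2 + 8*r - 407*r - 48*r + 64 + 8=c*(162*r^2 - 513*r + 81) + 18*r^3 + 87*r^2 - 447*r + 72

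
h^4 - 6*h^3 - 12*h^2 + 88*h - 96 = (h - 6)*(h - 2)^2*(h + 4)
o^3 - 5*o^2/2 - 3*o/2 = o*(o - 3)*(o + 1/2)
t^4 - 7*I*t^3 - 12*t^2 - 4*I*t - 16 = (t - 4*I)*(t - 2*I)^2*(t + I)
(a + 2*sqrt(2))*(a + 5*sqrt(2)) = a^2 + 7*sqrt(2)*a + 20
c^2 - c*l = c*(c - l)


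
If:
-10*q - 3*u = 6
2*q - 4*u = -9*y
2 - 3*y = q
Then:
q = -42/37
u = 66/37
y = 116/111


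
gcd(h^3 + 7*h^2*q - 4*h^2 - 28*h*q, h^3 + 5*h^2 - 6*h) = h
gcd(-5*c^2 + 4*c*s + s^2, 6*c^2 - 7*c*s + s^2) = -c + s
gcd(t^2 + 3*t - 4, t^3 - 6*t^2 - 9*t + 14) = t - 1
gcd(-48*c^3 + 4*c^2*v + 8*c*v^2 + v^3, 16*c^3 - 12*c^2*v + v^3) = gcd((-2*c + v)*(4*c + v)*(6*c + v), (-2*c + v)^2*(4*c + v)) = -8*c^2 + 2*c*v + v^2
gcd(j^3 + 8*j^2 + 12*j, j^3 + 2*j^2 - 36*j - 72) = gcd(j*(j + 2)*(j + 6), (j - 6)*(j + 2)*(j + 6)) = j^2 + 8*j + 12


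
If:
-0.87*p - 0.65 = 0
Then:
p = -0.75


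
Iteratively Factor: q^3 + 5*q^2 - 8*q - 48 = (q + 4)*(q^2 + q - 12) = (q - 3)*(q + 4)*(q + 4)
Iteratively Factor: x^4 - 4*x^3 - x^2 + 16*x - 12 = (x - 1)*(x^3 - 3*x^2 - 4*x + 12) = (x - 3)*(x - 1)*(x^2 - 4) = (x - 3)*(x - 1)*(x + 2)*(x - 2)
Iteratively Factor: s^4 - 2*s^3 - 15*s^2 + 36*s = (s - 3)*(s^3 + s^2 - 12*s) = (s - 3)*(s + 4)*(s^2 - 3*s) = s*(s - 3)*(s + 4)*(s - 3)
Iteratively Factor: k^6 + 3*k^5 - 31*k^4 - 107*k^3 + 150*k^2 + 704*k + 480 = (k + 2)*(k^5 + k^4 - 33*k^3 - 41*k^2 + 232*k + 240) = (k + 2)*(k + 4)*(k^4 - 3*k^3 - 21*k^2 + 43*k + 60) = (k - 3)*(k + 2)*(k + 4)*(k^3 - 21*k - 20) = (k - 3)*(k + 1)*(k + 2)*(k + 4)*(k^2 - k - 20) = (k - 3)*(k + 1)*(k + 2)*(k + 4)^2*(k - 5)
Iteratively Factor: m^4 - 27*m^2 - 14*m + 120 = (m - 2)*(m^3 + 2*m^2 - 23*m - 60) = (m - 2)*(m + 4)*(m^2 - 2*m - 15) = (m - 5)*(m - 2)*(m + 4)*(m + 3)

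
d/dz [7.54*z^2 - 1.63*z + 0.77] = 15.08*z - 1.63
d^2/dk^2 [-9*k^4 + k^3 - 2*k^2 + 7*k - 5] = -108*k^2 + 6*k - 4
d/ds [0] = 0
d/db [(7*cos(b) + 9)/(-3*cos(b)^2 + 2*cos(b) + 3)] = (21*sin(b)^2 - 54*cos(b) - 24)*sin(b)/(3*sin(b)^2 + 2*cos(b))^2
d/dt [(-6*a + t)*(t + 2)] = -6*a + 2*t + 2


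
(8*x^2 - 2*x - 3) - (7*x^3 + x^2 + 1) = -7*x^3 + 7*x^2 - 2*x - 4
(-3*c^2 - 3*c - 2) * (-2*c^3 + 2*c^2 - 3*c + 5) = 6*c^5 + 7*c^3 - 10*c^2 - 9*c - 10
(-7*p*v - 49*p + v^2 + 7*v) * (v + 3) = -7*p*v^2 - 70*p*v - 147*p + v^3 + 10*v^2 + 21*v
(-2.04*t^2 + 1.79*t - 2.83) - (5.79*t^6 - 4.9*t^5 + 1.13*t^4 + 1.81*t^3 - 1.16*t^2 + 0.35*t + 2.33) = -5.79*t^6 + 4.9*t^5 - 1.13*t^4 - 1.81*t^3 - 0.88*t^2 + 1.44*t - 5.16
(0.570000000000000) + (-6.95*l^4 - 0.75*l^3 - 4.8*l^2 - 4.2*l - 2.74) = -6.95*l^4 - 0.75*l^3 - 4.8*l^2 - 4.2*l - 2.17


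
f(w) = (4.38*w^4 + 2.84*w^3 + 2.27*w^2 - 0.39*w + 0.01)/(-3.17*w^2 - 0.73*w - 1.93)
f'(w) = (6.34*w + 0.73)*(4.38*w^4 + 2.84*w^3 + 2.27*w^2 - 0.39*w + 0.01)/(-3.17*w^2 - 0.73*w - 1.93)^2 + (17.52*w^3 + 8.52*w^2 + 4.54*w - 0.39)/(-3.17*w^2 - 0.73*w - 1.93)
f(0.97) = -1.47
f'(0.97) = -3.19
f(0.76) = -0.86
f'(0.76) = -2.52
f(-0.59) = -0.38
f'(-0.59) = 0.99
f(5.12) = -38.85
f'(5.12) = -14.74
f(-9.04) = -107.48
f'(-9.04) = 24.40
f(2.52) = -9.85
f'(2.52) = -7.57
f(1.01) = -1.60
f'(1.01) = -3.31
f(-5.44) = -37.57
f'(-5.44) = 14.44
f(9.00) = -116.82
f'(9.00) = -25.45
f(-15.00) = -301.99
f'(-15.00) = 40.87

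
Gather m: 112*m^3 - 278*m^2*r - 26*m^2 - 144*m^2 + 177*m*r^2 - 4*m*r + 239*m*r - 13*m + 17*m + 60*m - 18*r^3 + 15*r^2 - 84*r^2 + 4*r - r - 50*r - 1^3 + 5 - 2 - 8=112*m^3 + m^2*(-278*r - 170) + m*(177*r^2 + 235*r + 64) - 18*r^3 - 69*r^2 - 47*r - 6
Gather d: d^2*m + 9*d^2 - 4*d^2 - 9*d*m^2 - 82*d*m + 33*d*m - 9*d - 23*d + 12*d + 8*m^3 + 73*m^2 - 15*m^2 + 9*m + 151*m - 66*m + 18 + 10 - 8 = d^2*(m + 5) + d*(-9*m^2 - 49*m - 20) + 8*m^3 + 58*m^2 + 94*m + 20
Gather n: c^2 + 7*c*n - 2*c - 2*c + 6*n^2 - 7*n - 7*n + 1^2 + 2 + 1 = c^2 - 4*c + 6*n^2 + n*(7*c - 14) + 4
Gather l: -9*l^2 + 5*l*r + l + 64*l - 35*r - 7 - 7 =-9*l^2 + l*(5*r + 65) - 35*r - 14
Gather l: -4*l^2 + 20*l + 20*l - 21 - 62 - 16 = -4*l^2 + 40*l - 99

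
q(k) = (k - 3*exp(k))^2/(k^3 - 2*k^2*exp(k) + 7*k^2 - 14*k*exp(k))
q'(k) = (2 - 6*exp(k))*(k - 3*exp(k))/(k^3 - 2*k^2*exp(k) + 7*k^2 - 14*k*exp(k)) + (k - 3*exp(k))^2*(2*k^2*exp(k) - 3*k^2 + 18*k*exp(k) - 14*k + 14*exp(k))/(k^3 - 2*k^2*exp(k) + 7*k^2 - 14*k*exp(k))^2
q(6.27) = -28.53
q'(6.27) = -21.87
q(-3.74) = 0.31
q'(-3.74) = -0.09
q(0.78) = -1.53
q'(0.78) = 0.65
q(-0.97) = 0.44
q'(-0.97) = 0.50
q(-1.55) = 0.29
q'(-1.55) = 0.12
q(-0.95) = 0.45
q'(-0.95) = 0.53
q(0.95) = -1.45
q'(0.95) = 0.26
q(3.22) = -3.35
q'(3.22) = -2.03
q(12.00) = -3212.23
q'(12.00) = -2775.51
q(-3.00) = 0.27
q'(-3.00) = -0.04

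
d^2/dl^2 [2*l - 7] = 0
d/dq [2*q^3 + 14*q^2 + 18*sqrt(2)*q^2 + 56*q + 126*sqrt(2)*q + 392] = 6*q^2 + 28*q + 36*sqrt(2)*q + 56 + 126*sqrt(2)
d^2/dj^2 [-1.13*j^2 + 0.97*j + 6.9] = -2.26000000000000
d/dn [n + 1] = 1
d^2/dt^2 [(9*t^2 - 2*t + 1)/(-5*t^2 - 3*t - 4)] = 2*(185*t^3 + 465*t^2 - 165*t - 157)/(125*t^6 + 225*t^5 + 435*t^4 + 387*t^3 + 348*t^2 + 144*t + 64)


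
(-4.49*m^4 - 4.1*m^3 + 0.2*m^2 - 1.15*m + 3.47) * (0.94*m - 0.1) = -4.2206*m^5 - 3.405*m^4 + 0.598*m^3 - 1.101*m^2 + 3.3768*m - 0.347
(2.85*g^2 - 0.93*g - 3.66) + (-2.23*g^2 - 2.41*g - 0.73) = 0.62*g^2 - 3.34*g - 4.39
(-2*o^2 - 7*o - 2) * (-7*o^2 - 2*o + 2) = 14*o^4 + 53*o^3 + 24*o^2 - 10*o - 4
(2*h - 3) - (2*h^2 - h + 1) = -2*h^2 + 3*h - 4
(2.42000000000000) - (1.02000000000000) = 1.40000000000000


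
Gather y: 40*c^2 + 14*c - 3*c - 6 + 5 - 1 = 40*c^2 + 11*c - 2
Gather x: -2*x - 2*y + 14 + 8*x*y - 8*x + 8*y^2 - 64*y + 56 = x*(8*y - 10) + 8*y^2 - 66*y + 70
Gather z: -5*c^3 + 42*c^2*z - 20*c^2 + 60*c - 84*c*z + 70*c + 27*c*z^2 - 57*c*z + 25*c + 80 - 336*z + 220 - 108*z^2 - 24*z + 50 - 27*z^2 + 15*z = -5*c^3 - 20*c^2 + 155*c + z^2*(27*c - 135) + z*(42*c^2 - 141*c - 345) + 350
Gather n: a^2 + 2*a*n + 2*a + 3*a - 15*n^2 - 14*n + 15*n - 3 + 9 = a^2 + 5*a - 15*n^2 + n*(2*a + 1) + 6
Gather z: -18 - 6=-24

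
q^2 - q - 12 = (q - 4)*(q + 3)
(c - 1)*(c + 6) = c^2 + 5*c - 6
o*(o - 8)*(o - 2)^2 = o^4 - 12*o^3 + 36*o^2 - 32*o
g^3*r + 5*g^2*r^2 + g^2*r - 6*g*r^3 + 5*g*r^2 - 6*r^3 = (g - r)*(g + 6*r)*(g*r + r)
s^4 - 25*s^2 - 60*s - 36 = (s - 6)*(s + 1)*(s + 2)*(s + 3)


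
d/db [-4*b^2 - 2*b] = -8*b - 2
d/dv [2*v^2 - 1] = 4*v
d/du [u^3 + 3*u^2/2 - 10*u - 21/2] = 3*u^2 + 3*u - 10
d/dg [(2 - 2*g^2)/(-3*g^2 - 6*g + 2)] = 4*(3*g^2 + g + 3)/(9*g^4 + 36*g^3 + 24*g^2 - 24*g + 4)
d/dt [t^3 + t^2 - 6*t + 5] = 3*t^2 + 2*t - 6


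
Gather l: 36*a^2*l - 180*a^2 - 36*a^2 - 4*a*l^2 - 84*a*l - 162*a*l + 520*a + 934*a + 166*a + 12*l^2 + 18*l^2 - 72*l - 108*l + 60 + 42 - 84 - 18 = -216*a^2 + 1620*a + l^2*(30 - 4*a) + l*(36*a^2 - 246*a - 180)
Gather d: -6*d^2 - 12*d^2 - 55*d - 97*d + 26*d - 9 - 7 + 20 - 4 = -18*d^2 - 126*d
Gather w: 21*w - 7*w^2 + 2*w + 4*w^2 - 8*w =-3*w^2 + 15*w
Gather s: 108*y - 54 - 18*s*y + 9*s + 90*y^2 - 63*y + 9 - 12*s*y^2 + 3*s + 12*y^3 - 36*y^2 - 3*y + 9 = s*(-12*y^2 - 18*y + 12) + 12*y^3 + 54*y^2 + 42*y - 36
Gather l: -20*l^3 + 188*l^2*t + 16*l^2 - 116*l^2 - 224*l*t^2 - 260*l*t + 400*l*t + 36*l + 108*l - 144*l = -20*l^3 + l^2*(188*t - 100) + l*(-224*t^2 + 140*t)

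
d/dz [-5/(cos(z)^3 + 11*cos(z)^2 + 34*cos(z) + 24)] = 5*(3*sin(z)^2 - 22*cos(z) - 37)*sin(z)/(cos(z)^3 + 11*cos(z)^2 + 34*cos(z) + 24)^2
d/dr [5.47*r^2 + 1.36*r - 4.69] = 10.94*r + 1.36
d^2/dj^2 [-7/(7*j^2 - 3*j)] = 14*(7*j*(7*j - 3) - (14*j - 3)^2)/(j^3*(7*j - 3)^3)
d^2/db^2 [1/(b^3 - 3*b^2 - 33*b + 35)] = 6*((1 - b)*(b^3 - 3*b^2 - 33*b + 35) + 3*(-b^2 + 2*b + 11)^2)/(b^3 - 3*b^2 - 33*b + 35)^3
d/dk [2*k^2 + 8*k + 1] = 4*k + 8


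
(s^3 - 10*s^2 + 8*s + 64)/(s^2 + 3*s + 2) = (s^2 - 12*s + 32)/(s + 1)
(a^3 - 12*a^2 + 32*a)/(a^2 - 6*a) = (a^2 - 12*a + 32)/(a - 6)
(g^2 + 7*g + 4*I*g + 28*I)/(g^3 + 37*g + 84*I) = (g + 7)/(g^2 - 4*I*g + 21)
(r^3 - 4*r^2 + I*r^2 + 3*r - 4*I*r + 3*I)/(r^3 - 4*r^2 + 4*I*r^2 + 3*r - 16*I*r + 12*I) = (r + I)/(r + 4*I)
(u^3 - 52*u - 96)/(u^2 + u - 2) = (u^2 - 2*u - 48)/(u - 1)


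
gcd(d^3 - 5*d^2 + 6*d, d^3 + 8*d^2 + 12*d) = d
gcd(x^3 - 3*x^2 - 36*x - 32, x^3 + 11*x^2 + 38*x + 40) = x + 4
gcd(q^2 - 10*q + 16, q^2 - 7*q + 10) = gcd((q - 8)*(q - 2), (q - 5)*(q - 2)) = q - 2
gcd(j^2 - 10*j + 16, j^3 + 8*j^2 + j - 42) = j - 2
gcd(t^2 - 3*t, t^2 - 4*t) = t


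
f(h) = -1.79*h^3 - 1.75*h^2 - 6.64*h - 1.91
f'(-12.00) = -737.92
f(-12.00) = 2918.89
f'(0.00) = -6.64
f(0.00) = -1.91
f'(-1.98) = -20.76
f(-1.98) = 18.27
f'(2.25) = -41.70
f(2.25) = -46.10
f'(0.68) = -11.50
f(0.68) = -7.80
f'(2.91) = -62.30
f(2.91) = -80.16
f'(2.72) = -55.89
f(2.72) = -68.94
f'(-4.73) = -110.23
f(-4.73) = 179.77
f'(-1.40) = -12.27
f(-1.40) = 8.87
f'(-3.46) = -58.82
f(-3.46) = 74.26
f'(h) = -5.37*h^2 - 3.5*h - 6.64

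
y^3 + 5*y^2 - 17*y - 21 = (y - 3)*(y + 1)*(y + 7)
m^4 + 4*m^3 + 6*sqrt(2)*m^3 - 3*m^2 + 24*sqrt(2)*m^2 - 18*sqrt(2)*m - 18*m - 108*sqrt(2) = (m - 2)*(m + 3)^2*(m + 6*sqrt(2))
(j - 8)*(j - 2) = j^2 - 10*j + 16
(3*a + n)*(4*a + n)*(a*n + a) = 12*a^3*n + 12*a^3 + 7*a^2*n^2 + 7*a^2*n + a*n^3 + a*n^2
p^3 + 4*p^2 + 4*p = p*(p + 2)^2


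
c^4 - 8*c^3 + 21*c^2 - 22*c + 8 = (c - 4)*(c - 2)*(c - 1)^2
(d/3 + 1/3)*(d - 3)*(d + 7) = d^3/3 + 5*d^2/3 - 17*d/3 - 7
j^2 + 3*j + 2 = (j + 1)*(j + 2)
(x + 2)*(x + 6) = x^2 + 8*x + 12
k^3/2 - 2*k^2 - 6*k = k*(k/2 + 1)*(k - 6)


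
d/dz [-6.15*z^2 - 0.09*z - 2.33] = -12.3*z - 0.09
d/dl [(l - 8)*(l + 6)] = 2*l - 2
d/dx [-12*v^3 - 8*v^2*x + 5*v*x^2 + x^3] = -8*v^2 + 10*v*x + 3*x^2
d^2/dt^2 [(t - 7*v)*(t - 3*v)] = 2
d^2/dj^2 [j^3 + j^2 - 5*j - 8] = 6*j + 2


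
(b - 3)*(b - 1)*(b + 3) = b^3 - b^2 - 9*b + 9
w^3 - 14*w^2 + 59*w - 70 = (w - 7)*(w - 5)*(w - 2)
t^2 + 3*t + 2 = (t + 1)*(t + 2)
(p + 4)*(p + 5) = p^2 + 9*p + 20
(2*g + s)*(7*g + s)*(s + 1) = 14*g^2*s + 14*g^2 + 9*g*s^2 + 9*g*s + s^3 + s^2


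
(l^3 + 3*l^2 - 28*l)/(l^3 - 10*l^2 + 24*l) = (l + 7)/(l - 6)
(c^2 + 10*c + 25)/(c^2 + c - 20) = (c + 5)/(c - 4)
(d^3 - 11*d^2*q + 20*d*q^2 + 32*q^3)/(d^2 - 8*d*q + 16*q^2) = (-d^2 + 7*d*q + 8*q^2)/(-d + 4*q)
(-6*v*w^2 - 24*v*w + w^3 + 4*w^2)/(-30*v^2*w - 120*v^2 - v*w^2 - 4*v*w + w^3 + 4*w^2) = w/(5*v + w)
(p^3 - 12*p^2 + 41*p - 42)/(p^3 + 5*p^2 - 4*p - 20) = (p^2 - 10*p + 21)/(p^2 + 7*p + 10)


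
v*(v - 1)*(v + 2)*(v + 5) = v^4 + 6*v^3 + 3*v^2 - 10*v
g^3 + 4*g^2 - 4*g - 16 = (g - 2)*(g + 2)*(g + 4)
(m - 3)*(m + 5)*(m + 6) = m^3 + 8*m^2 - 3*m - 90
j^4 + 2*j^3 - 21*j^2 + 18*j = j*(j - 3)*(j - 1)*(j + 6)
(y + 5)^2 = y^2 + 10*y + 25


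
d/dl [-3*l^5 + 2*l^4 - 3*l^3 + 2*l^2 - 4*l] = -15*l^4 + 8*l^3 - 9*l^2 + 4*l - 4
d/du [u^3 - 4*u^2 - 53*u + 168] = 3*u^2 - 8*u - 53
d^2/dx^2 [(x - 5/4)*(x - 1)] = 2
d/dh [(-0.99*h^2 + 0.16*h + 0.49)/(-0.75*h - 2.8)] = (0.7425*h^2 + 5.544*h - 0.0805)/(0.5625*h^2 + 4.2*h + 7.84)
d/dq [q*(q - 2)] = 2*q - 2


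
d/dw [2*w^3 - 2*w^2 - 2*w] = 6*w^2 - 4*w - 2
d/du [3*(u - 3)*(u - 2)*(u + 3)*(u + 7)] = 12*u^3 + 45*u^2 - 138*u - 135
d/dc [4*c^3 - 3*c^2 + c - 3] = 12*c^2 - 6*c + 1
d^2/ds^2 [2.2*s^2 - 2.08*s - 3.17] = 4.40000000000000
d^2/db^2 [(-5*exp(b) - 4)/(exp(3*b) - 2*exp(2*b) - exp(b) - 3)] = (-20*exp(6*b) - 6*exp(5*b) + 48*exp(4*b) - 241*exp(3*b) + 48*exp(2*b) + 107*exp(b) - 33)*exp(b)/(exp(9*b) - 6*exp(8*b) + 9*exp(7*b) - 5*exp(6*b) + 27*exp(5*b) - 24*exp(4*b) - 10*exp(3*b) - 63*exp(2*b) - 27*exp(b) - 27)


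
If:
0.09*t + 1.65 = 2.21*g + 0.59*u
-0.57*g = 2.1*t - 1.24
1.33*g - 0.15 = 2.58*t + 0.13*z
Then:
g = 0.0640303968477343*z + 0.824233042499296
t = 0.366755793226381 - 0.017379679144385*z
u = -0.242493810434725*z - 0.234825428022154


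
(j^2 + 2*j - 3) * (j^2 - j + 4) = j^4 + j^3 - j^2 + 11*j - 12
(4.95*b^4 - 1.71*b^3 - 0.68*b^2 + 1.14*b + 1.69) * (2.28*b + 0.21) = 11.286*b^5 - 2.8593*b^4 - 1.9095*b^3 + 2.4564*b^2 + 4.0926*b + 0.3549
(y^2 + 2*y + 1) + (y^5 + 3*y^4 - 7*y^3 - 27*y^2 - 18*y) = y^5 + 3*y^4 - 7*y^3 - 26*y^2 - 16*y + 1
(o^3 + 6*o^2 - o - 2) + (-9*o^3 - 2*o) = -8*o^3 + 6*o^2 - 3*o - 2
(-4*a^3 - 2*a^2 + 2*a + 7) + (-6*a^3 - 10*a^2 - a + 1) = -10*a^3 - 12*a^2 + a + 8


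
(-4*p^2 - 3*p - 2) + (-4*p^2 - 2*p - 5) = -8*p^2 - 5*p - 7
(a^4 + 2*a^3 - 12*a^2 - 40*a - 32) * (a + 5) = a^5 + 7*a^4 - 2*a^3 - 100*a^2 - 232*a - 160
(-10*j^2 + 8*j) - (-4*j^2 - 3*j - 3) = -6*j^2 + 11*j + 3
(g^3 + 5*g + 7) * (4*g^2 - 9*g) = 4*g^5 - 9*g^4 + 20*g^3 - 17*g^2 - 63*g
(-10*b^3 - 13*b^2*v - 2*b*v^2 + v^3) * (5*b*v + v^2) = -50*b^4*v - 75*b^3*v^2 - 23*b^2*v^3 + 3*b*v^4 + v^5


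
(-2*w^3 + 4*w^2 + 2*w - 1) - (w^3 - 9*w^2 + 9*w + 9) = -3*w^3 + 13*w^2 - 7*w - 10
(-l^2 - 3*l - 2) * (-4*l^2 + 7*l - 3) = 4*l^4 + 5*l^3 - 10*l^2 - 5*l + 6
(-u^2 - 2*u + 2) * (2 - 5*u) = 5*u^3 + 8*u^2 - 14*u + 4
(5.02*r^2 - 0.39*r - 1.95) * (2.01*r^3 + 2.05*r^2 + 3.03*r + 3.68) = 10.0902*r^5 + 9.5071*r^4 + 10.4916*r^3 + 13.2944*r^2 - 7.3437*r - 7.176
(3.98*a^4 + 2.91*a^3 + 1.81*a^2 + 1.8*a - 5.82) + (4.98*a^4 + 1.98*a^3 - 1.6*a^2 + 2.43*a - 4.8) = 8.96*a^4 + 4.89*a^3 + 0.21*a^2 + 4.23*a - 10.62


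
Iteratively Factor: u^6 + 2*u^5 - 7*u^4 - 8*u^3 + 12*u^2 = (u - 1)*(u^5 + 3*u^4 - 4*u^3 - 12*u^2) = u*(u - 1)*(u^4 + 3*u^3 - 4*u^2 - 12*u) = u*(u - 1)*(u + 2)*(u^3 + u^2 - 6*u) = u^2*(u - 1)*(u + 2)*(u^2 + u - 6) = u^2*(u - 2)*(u - 1)*(u + 2)*(u + 3)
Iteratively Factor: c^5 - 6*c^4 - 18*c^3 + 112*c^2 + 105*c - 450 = (c - 5)*(c^4 - c^3 - 23*c^2 - 3*c + 90) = (c - 5)*(c - 2)*(c^3 + c^2 - 21*c - 45) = (c - 5)^2*(c - 2)*(c^2 + 6*c + 9) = (c - 5)^2*(c - 2)*(c + 3)*(c + 3)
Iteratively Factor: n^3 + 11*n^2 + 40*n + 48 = (n + 4)*(n^2 + 7*n + 12) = (n + 3)*(n + 4)*(n + 4)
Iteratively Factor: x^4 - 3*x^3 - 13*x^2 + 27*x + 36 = (x - 3)*(x^3 - 13*x - 12) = (x - 3)*(x + 3)*(x^2 - 3*x - 4) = (x - 3)*(x + 1)*(x + 3)*(x - 4)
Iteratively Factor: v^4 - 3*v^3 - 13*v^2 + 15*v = (v)*(v^3 - 3*v^2 - 13*v + 15) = v*(v - 5)*(v^2 + 2*v - 3) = v*(v - 5)*(v + 3)*(v - 1)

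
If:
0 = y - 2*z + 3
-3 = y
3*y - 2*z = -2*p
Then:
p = 9/2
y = -3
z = 0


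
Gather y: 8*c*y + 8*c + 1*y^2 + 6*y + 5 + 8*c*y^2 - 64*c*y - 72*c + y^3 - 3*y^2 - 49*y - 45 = -64*c + y^3 + y^2*(8*c - 2) + y*(-56*c - 43) - 40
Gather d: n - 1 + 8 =n + 7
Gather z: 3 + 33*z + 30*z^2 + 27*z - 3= 30*z^2 + 60*z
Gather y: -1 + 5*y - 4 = 5*y - 5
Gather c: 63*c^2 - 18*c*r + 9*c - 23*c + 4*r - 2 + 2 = 63*c^2 + c*(-18*r - 14) + 4*r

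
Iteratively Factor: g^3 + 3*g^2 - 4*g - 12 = (g + 3)*(g^2 - 4) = (g + 2)*(g + 3)*(g - 2)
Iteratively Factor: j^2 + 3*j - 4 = (j + 4)*(j - 1)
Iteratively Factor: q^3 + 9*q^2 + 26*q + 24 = (q + 2)*(q^2 + 7*q + 12) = (q + 2)*(q + 3)*(q + 4)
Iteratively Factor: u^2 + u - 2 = (u + 2)*(u - 1)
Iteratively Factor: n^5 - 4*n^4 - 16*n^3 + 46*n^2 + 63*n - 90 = (n - 5)*(n^4 + n^3 - 11*n^2 - 9*n + 18) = (n - 5)*(n + 3)*(n^3 - 2*n^2 - 5*n + 6) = (n - 5)*(n - 3)*(n + 3)*(n^2 + n - 2) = (n - 5)*(n - 3)*(n - 1)*(n + 3)*(n + 2)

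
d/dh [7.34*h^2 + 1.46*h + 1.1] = 14.68*h + 1.46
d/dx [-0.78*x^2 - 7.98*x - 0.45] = -1.56*x - 7.98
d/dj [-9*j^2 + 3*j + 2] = 3 - 18*j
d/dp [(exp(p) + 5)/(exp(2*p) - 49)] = (-2*(exp(p) + 5)*exp(p) + exp(2*p) - 49)*exp(p)/(exp(2*p) - 49)^2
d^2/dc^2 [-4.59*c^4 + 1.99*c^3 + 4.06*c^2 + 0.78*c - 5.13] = -55.08*c^2 + 11.94*c + 8.12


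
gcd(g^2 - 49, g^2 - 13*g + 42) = g - 7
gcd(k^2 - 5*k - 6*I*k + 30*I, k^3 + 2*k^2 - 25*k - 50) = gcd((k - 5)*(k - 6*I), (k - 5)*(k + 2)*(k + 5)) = k - 5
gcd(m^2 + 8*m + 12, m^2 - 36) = m + 6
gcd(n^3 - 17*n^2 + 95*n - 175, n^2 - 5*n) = n - 5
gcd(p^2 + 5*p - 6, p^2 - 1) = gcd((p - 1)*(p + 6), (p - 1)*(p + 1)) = p - 1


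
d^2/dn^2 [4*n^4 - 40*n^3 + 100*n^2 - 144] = 48*n^2 - 240*n + 200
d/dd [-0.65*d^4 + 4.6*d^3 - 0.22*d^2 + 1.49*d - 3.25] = -2.6*d^3 + 13.8*d^2 - 0.44*d + 1.49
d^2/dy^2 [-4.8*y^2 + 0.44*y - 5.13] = -9.60000000000000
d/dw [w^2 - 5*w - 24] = 2*w - 5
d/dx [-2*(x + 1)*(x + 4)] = -4*x - 10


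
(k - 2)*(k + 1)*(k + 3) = k^3 + 2*k^2 - 5*k - 6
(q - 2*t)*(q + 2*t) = q^2 - 4*t^2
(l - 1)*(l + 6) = l^2 + 5*l - 6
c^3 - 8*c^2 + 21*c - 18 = (c - 3)^2*(c - 2)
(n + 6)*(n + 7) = n^2 + 13*n + 42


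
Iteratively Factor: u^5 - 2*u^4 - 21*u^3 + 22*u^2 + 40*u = (u - 2)*(u^4 - 21*u^2 - 20*u) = (u - 2)*(u + 4)*(u^3 - 4*u^2 - 5*u) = (u - 2)*(u + 1)*(u + 4)*(u^2 - 5*u) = u*(u - 2)*(u + 1)*(u + 4)*(u - 5)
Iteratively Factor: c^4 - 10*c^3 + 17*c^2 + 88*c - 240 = (c - 5)*(c^3 - 5*c^2 - 8*c + 48) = (c - 5)*(c - 4)*(c^2 - c - 12) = (c - 5)*(c - 4)^2*(c + 3)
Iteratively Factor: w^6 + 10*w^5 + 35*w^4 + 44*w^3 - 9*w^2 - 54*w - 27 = (w + 3)*(w^5 + 7*w^4 + 14*w^3 + 2*w^2 - 15*w - 9) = (w + 3)^2*(w^4 + 4*w^3 + 2*w^2 - 4*w - 3) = (w - 1)*(w + 3)^2*(w^3 + 5*w^2 + 7*w + 3) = (w - 1)*(w + 3)^3*(w^2 + 2*w + 1) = (w - 1)*(w + 1)*(w + 3)^3*(w + 1)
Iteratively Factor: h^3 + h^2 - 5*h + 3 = (h - 1)*(h^2 + 2*h - 3) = (h - 1)*(h + 3)*(h - 1)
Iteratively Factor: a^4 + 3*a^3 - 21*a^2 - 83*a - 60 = (a + 3)*(a^3 - 21*a - 20) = (a + 3)*(a + 4)*(a^2 - 4*a - 5) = (a - 5)*(a + 3)*(a + 4)*(a + 1)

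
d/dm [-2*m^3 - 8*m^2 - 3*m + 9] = -6*m^2 - 16*m - 3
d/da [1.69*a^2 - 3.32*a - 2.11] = 3.38*a - 3.32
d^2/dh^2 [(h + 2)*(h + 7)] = 2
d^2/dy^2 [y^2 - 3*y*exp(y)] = -3*y*exp(y) - 6*exp(y) + 2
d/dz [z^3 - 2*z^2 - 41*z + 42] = 3*z^2 - 4*z - 41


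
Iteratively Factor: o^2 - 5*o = (o)*(o - 5)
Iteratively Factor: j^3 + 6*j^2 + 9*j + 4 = (j + 4)*(j^2 + 2*j + 1) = (j + 1)*(j + 4)*(j + 1)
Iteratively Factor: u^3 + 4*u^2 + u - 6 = (u + 3)*(u^2 + u - 2) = (u - 1)*(u + 3)*(u + 2)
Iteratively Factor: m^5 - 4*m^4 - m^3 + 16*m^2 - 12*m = (m + 2)*(m^4 - 6*m^3 + 11*m^2 - 6*m) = (m - 3)*(m + 2)*(m^3 - 3*m^2 + 2*m) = m*(m - 3)*(m + 2)*(m^2 - 3*m + 2) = m*(m - 3)*(m - 1)*(m + 2)*(m - 2)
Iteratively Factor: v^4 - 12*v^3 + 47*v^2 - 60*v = (v - 4)*(v^3 - 8*v^2 + 15*v) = (v - 4)*(v - 3)*(v^2 - 5*v) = (v - 5)*(v - 4)*(v - 3)*(v)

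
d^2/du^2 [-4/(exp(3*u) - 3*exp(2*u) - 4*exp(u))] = 4*(2*(-3*exp(2*u) + 6*exp(u) + 4)^2 + (-exp(2*u) + 3*exp(u) + 4)*(9*exp(2*u) - 12*exp(u) - 4))*exp(-u)/(-exp(2*u) + 3*exp(u) + 4)^3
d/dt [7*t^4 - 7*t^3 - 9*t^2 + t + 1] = 28*t^3 - 21*t^2 - 18*t + 1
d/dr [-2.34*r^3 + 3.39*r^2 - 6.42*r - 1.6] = -7.02*r^2 + 6.78*r - 6.42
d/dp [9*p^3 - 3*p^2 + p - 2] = 27*p^2 - 6*p + 1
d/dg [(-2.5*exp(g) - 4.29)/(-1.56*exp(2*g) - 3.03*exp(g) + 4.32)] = (-(2.5*exp(g) + 4.29)*(3.12*exp(g) + 3.03) + 3.9*exp(2*g) + 7.575*exp(g) - 10.8)*exp(g)/(1.56*exp(2*g) + 3.03*exp(g) - 4.32)^2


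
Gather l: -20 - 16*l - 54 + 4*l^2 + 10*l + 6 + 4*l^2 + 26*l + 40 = 8*l^2 + 20*l - 28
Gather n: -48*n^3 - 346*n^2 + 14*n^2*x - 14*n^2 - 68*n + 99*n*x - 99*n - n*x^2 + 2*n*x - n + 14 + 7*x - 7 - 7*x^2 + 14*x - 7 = -48*n^3 + n^2*(14*x - 360) + n*(-x^2 + 101*x - 168) - 7*x^2 + 21*x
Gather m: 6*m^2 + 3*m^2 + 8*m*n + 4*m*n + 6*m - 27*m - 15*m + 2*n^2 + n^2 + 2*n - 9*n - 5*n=9*m^2 + m*(12*n - 36) + 3*n^2 - 12*n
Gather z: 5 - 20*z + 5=10 - 20*z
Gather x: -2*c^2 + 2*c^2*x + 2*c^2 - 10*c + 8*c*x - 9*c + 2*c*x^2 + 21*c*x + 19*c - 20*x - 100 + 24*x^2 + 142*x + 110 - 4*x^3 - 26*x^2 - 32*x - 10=-4*x^3 + x^2*(2*c - 2) + x*(2*c^2 + 29*c + 90)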